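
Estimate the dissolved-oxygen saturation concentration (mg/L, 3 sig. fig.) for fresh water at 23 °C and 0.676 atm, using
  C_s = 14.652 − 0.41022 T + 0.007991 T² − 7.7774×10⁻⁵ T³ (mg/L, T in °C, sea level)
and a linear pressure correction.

C_s ≈ 5.74 mg/L

At sea level: C_s = 14.652 − 0.41022×23 + 0.007991×23² − 7.7774×10⁻⁵×23³ = 8.498 mg/L.
Pressure correction: C_s' = 8.498 × 0.676 = 5.745 mg/L.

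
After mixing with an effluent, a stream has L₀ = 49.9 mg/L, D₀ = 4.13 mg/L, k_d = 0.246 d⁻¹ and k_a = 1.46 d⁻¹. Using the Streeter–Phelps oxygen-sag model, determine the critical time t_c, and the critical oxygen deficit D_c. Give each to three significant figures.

t_c ≈ 1.03 d; D_c ≈ 6.52 mg/L

At the critical point dD/dt = 0, so k_d L₀ e^(−k_d t) = k_a D. Substituting D(t) from the Streeter–Phelps equation and solving for t gives
t_c = ln[(k_a/k_d)(1 − D₀(k_a−k_d)/(k_d L₀))] / (k_a−k_d).
Here k_a−k_d = 1.214 d⁻¹ and 1 − D₀(k_a−k_d)/(k_d L₀) = 1 − 4.13×1.214/(0.246×49.9) = 0.5916, so
t_c = ln(5.935 × 0.5916) / 1.214 = 1.256 / 1.214 = 1.034 d.
L(t_c) = L₀ e^(−k_d t_c) = 49.9 × 0.7753 = 38.69 mg/L, and at the critical point k_a D_c = k_d L, so D_c = (0.246/1.46) × 38.69 = 6.519 mg/L.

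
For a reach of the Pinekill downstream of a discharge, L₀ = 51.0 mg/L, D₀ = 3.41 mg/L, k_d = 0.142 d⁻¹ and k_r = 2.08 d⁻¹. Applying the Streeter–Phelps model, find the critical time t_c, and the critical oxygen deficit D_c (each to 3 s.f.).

t_c ≈ 0.128 d; D_c ≈ 3.42 mg/L

At the critical point dD/dt = 0, so k_d L₀ e^(−k_d t) = k_r D. Substituting D(t) from the Streeter–Phelps equation and solving for t gives
t_c = ln[(k_r/k_d)(1 − D₀(k_r−k_d)/(k_d L₀))] / (k_r−k_d).
Here k_r−k_d = 1.938 d⁻¹ and 1 − D₀(k_r−k_d)/(k_d L₀) = 1 − 3.41×1.938/(0.142×51.0) = 0.08746, so
t_c = ln(14.65 × 0.08746) / 1.938 = 0.2478 / 1.938 = 0.1279 d.
D_c = (k_d/k_r) L₀ e^(−k_d t_c) = (0.142/2.08) × 51.0 × e^(−0.142×0.1279) = 0.06827 × 51.0 × 0.9820 = 3.419 mg/L.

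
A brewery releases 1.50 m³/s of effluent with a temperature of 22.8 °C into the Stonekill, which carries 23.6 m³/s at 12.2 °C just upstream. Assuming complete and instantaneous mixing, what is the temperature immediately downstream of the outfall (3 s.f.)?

Flow-weighted mixing: C = (Q_r C_r + Q_w C_w)/(Q_r + Q_w)
= (23.6×12.2 + 1.50×22.8)/(23.6 + 1.50) = 322.1/25.10 = 12.83 °C.

12.8 °C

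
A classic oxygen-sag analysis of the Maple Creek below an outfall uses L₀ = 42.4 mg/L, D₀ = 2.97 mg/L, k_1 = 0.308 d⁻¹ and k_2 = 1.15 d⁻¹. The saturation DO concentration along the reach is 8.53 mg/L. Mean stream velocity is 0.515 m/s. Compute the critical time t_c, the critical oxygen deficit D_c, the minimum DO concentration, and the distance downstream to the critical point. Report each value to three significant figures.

t_c ≈ 1.31 d; D_c ≈ 7.58 mg/L; min DO ≈ 0.949 mg/L; x_c ≈ 58.4 km

With k_2/k_1 = 3.734 and 1 − D₀(k_2−k_1)/(k_1 L₀) = 0.8085,
t_c = ln(3.734 × 0.8085) / (1.15 − 0.308) = ln(3.019) / 0.8420 = 1.105/0.8420 = 1.312 d.
L(t_c) = L₀ e^(−k_1 t_c) = 42.4 × 0.6675 = 28.30 mg/L, and at the critical point k_2 D_c = k_1 L, so D_c = (0.308/1.15) × 28.30 = 7.581 mg/L.
Minimum DO = C_s − D_c = 8.53 − 7.581 = 0.9495 mg/L.
x_c = v t_c = 0.515 m/s × 1.312 d × 86400 s/d = 58390 m ≈ 58.4 km.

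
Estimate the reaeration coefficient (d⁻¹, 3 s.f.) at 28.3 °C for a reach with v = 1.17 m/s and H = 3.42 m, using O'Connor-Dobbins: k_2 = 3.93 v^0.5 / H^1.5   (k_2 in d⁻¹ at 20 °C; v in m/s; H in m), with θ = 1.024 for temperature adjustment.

k_2(20) = 3.93 × 1.17^0.5 / 3.42^1.5 = 3.93 × 1.082 / 6.325 = 0.6721 d⁻¹.
k_2(28.3) = 0.6721 × 1.024^(28.3−20) = 0.6721 × 1.218 = 0.8183 d⁻¹.

k_2 ≈ 0.818 d⁻¹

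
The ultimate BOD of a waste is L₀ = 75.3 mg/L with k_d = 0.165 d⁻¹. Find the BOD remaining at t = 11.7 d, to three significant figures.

L_t = L₀ e^(−k_d t) = 75.3 × e^(−0.165×11.7) = 75.3 × 0.1451 = 10.92 mg/L.

L ≈ 10.9 mg/L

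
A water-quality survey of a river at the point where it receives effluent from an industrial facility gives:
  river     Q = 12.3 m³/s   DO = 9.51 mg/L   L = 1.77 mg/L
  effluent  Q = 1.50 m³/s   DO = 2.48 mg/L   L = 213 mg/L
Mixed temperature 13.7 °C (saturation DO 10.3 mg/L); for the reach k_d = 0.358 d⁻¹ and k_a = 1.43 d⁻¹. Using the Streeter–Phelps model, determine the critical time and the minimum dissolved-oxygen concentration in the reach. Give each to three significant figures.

t_c ≈ 1.10 d; minimum DO ≈ 6.12 mg/L

Mixed DO = (12.3×9.51 + 1.50×2.48)/(12.3+1.50) = 120.7/13.80 = 8.746 mg/L.
Mixed L₀ = (12.3×1.77 + 1.50×213)/(13.80) = 341.3/13.80 = 24.73 mg/L.
Initial deficit D₀ = C_s − DO₀ = 10.3 − 8.746 = 1.554 mg/L.
t_c = (1/1.072) ln[(1.43/0.358)(1 − 1.554×1.072/(0.358×24.73))] = 0.9328 × ln(3.243) = 1.097 d.
D_c = (0.358/1.43) × 24.73 × e^(−0.358×1.097) = 0.2503 × 24.73 × 0.6751 = 4.180 mg/L.
Minimum DO = 10.3 − 4.180 = 6.120 mg/L.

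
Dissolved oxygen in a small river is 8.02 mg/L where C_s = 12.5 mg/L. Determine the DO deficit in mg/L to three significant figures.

D = C_s − C = 12.5 − 8.02 = 4.48 mg/L.

D ≈ 4.48 mg/L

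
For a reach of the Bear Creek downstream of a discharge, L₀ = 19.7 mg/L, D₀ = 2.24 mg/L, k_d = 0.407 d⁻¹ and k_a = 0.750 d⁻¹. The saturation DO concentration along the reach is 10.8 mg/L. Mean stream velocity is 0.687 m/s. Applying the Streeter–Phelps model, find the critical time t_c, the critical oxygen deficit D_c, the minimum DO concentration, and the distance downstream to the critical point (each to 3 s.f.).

t_c = [1/(k_a−k_d)] ln[(k_a/k_d)(1 − D₀(k_a−k_d)/(k_d L₀))]
= [1/(0.750−0.407)] ln[(0.750/0.407)(1 − 2.24×0.3430/(0.407×19.7))]
= (1/0.3430) ln[1.843 × 0.9042] = 2.915 × ln(1.666) = 2.915 × 0.5105 = 1.488 d.
D_c = (k_d/k_a) L₀ e^(−k_d t_c) = (0.407/0.750) × 19.7 × e^(−0.407×1.488) = 0.5427 × 19.7 × 0.5456 = 5.833 mg/L.
Minimum DO = C_s − D_c = 10.8 − 5.833 = 4.967 mg/L.
x_c = v t_c = 0.687 m/s × 1.488 d × 86400 s/d = 88350 m ≈ 88.3 km.

t_c ≈ 1.49 d; D_c ≈ 5.83 mg/L; min DO ≈ 4.97 mg/L; x_c ≈ 88.3 km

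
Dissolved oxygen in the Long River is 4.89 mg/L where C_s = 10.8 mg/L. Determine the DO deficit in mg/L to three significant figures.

D ≈ 5.91 mg/L

D = C_s − C = 10.8 − 4.89 = 5.91 mg/L.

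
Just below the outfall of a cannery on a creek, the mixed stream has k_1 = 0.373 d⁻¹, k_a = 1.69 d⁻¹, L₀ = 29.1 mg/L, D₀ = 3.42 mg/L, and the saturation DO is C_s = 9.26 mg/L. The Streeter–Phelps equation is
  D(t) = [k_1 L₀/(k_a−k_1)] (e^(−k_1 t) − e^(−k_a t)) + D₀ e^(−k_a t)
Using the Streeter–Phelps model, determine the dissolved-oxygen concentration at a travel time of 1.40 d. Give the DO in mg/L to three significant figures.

k_1 L₀/(k_a−k_1) = 0.373×29.1/(1.69−0.373) = 10.85/1.317 = 8.242 mg/L.
e^(−k_1 t) = e^(−0.373×1.400) = 0.5932; e^(−k_a t) = e^(−1.69×1.400) = 0.09386.
D = 8.242 × (0.5932 − 0.09386) + 3.42 × 0.09386 = 4.116 + 0.3210 = 4.437 mg/L.
DO = C_s − D = 9.26 − 4.437 = 4.823 mg/L.

DO ≈ 4.82 mg/L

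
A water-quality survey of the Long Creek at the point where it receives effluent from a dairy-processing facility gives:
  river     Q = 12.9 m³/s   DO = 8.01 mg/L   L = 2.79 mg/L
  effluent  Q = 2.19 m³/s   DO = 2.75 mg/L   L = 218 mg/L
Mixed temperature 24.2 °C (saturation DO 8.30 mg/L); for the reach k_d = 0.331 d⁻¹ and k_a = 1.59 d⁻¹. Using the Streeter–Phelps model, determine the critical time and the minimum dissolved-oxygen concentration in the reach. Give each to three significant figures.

Mixed DO = (12.9×8.01 + 2.19×2.75)/(12.9+2.19) = 109.4/15.09 = 7.247 mg/L.
Mixed L₀ = (12.9×2.79 + 2.19×218)/(15.09) = 513.4/15.09 = 34.02 mg/L.
Initial deficit D₀ = C_s − DO₀ = 8.30 − 7.247 = 1.053 mg/L.
t_c = (1/1.259) ln[(1.59/0.331)(1 − 1.053×1.259/(0.331×34.02))] = 0.7943 × ln(4.238) = 1.147 d.
D_c = (0.331/1.59) × 34.02 × e^(−0.331×1.147) = 0.2082 × 34.02 × 0.6841 = 4.845 mg/L.
Minimum DO = 8.30 − 4.845 = 3.455 mg/L.

t_c ≈ 1.15 d; minimum DO ≈ 3.45 mg/L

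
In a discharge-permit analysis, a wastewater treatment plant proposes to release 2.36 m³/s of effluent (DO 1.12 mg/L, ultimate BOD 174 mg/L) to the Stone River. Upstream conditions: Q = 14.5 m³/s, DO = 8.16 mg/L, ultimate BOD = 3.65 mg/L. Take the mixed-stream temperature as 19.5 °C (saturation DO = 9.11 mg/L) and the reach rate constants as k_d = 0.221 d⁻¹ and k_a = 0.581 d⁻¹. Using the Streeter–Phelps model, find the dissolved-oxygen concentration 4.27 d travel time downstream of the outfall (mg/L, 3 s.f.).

Mixed DO = (14.5×8.16 + 2.36×1.12)/(14.5+2.36) = 121.0/16.86 = 7.175 mg/L.
Mixed L₀ = (14.5×3.65 + 2.36×174)/(16.86) = 463.6/16.86 = 27.49 mg/L.
Initial deficit D₀ = C_s − DO₀ = 9.11 − 7.175 = 1.935 mg/L.
D(4.27) = [0.221×27.49/(0.581−0.221)](e^(−0.221×4.27) − e^(−0.581×4.27)) + 1.935 e^(−0.581×4.27)
= 16.88 × (0.3892 − 0.08367) + 1.935 × 0.08367 = 5.319 mg/L.
DO = 9.11 − 5.319 = 3.791 mg/L.

DO ≈ 3.79 mg/L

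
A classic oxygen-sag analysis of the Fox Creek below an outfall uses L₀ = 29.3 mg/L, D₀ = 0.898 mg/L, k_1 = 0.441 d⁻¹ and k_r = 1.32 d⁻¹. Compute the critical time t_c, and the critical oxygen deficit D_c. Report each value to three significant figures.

t_c ≈ 1.18 d; D_c ≈ 5.83 mg/L

With k_r/k_1 = 2.993 and 1 − D₀(k_r−k_1)/(k_1 L₀) = 0.9389,
t_c = ln(2.993 × 0.9389) / (1.32 − 0.441) = ln(2.810) / 0.8790 = 1.033/0.8790 = 1.176 d.
L(t_c) = L₀ e^(−k_1 t_c) = 29.3 × 0.5955 = 17.45 mg/L, and at the critical point k_r D_c = k_1 L, so D_c = (0.441/1.32) × 17.45 = 5.829 mg/L.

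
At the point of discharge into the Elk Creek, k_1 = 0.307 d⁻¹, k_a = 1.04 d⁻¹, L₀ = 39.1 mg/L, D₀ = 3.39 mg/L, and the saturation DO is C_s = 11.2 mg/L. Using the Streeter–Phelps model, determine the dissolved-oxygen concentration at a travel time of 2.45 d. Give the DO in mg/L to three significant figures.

DO ≈ 4.50 mg/L

k_1 L₀/(k_a−k_1) = 0.307×39.1/(1.04−0.307) = 12.00/0.7330 = 16.38 mg/L.
e^(−k_1 t) = e^(−0.307×2.450) = 0.4714; e^(−k_a t) = e^(−1.04×2.450) = 0.07824.
D = 16.38 × (0.4714 − 0.07824) + 3.39 × 0.07824 = 6.438 + 0.2652 = 6.703 mg/L.
DO = C_s − D = 11.2 − 6.703 = 4.497 mg/L.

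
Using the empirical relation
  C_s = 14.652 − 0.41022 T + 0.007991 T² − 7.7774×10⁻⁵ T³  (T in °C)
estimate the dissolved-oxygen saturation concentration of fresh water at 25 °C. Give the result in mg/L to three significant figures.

C_s = 14.652 − 0.41022×25 + 0.007991×25² − 7.7774×10⁻⁵×25³ = 8.176 mg/L.

C_s ≈ 8.18 mg/L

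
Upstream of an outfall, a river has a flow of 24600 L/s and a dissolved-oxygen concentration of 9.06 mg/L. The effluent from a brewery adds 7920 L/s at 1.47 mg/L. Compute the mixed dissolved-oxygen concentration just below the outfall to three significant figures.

7.21 mg/L

Flow-weighted mixing: C = (Q_r C_r + Q_w C_w)/(Q_r + Q_w)
= (24600×9.06 + 7920×1.47)/(24600 + 7920) = 234500/32520 = 7.212 mg/L.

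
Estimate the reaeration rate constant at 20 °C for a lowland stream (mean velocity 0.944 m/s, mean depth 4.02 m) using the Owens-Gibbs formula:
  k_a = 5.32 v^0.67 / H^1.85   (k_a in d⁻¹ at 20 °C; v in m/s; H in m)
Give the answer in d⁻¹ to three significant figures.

k_a = 5.32 × 0.944^0.67 / 4.02^1.85 = 5.32 × 0.9621 / 13.12 = 0.3902 d⁻¹.

k_a ≈ 0.390 d⁻¹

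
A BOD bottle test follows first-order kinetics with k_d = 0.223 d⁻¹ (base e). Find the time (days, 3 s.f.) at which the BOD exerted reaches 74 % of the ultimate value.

t ≈ 6.04 d

y/L₀ = 1 − e^(−k_d t) = 0.74 ⇒ e^(−k_d t) = 0.260
t = −ln(0.260) / 0.223 = 1.347 / 0.223 = 6.041 d.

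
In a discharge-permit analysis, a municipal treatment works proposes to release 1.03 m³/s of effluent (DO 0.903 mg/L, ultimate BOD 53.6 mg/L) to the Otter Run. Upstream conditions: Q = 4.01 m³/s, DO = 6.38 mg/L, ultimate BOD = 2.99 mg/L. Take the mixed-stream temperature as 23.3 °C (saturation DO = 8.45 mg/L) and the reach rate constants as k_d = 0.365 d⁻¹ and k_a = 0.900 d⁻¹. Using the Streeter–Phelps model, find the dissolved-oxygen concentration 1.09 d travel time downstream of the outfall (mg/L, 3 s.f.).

Mixed DO = (4.01×6.38 + 1.03×0.903)/(4.01+1.03) = 26.51/5.040 = 5.261 mg/L.
Mixed L₀ = (4.01×2.99 + 1.03×53.6)/(5.040) = 67.20/5.040 = 13.33 mg/L.
Initial deficit D₀ = C_s − DO₀ = 8.45 − 5.261 = 3.189 mg/L.
D(1.09) = [0.365×13.33/(0.900−0.365)](e^(−0.365×1.09) − e^(−0.900×1.09)) + 3.189 e^(−0.900×1.09)
= 9.096 × (0.6718 − 0.3749) + 3.189 × 0.3749 = 3.896 mg/L.
DO = 8.45 − 3.896 = 4.554 mg/L.

DO ≈ 4.55 mg/L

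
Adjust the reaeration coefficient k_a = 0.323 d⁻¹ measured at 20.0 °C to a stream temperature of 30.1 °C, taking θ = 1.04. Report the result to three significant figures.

k_a ≈ 0.480 d⁻¹

k_a(T₂) = k_a(T₁) · θ^(T₂−T₁) = 0.323 × 1.04^(30.1−20.0)
= 0.323 × 1.04^10.1 = 0.323 × 1.486 = 0.4800 d⁻¹.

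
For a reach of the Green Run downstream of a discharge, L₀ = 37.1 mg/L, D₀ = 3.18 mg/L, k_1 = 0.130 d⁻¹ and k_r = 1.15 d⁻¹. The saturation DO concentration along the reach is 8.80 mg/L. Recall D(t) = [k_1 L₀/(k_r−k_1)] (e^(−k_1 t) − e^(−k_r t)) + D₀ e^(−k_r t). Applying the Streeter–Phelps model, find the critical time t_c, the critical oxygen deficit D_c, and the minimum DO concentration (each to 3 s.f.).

t_c ≈ 1.04 d; D_c ≈ 3.66 mg/L; min DO ≈ 5.14 mg/L

With k_r/k_1 = 8.846 and 1 − D₀(k_r−k_1)/(k_1 L₀) = 0.3275,
t_c = ln(8.846 × 0.3275) / (1.15 − 0.130) = ln(2.897) / 1.020 = 1.064/1.020 = 1.043 d.
L(t_c) = L₀ e^(−k_1 t_c) = 37.1 × 0.8732 = 32.40 mg/L, and at the critical point k_r D_c = k_1 L, so D_c = (0.130/1.15) × 32.40 = 3.662 mg/L.
Minimum DO = C_s − D_c = 8.80 − 3.662 = 5.138 mg/L.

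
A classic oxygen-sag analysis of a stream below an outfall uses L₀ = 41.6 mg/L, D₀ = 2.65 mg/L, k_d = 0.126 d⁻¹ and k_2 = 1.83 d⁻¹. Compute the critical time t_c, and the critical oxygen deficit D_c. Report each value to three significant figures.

At the critical point dD/dt = 0, so k_d L₀ e^(−k_d t) = k_2 D. Substituting D(t) from the Streeter–Phelps equation and solving for t gives
t_c = ln[(k_2/k_d)(1 − D₀(k_2−k_d)/(k_d L₀))] / (k_2−k_d).
Here k_2−k_d = 1.704 d⁻¹ and 1 − D₀(k_2−k_d)/(k_d L₀) = 1 − 2.65×1.704/(0.126×41.6) = 0.1385, so
t_c = ln(14.52 × 0.1385) / 1.704 = 0.6990 / 1.704 = 0.4102 d.
D_c = (k_d/k_2) L₀ e^(−k_d t_c) = (0.126/1.83) × 41.6 × e^(−0.126×0.4102) = 0.06885 × 41.6 × 0.9496 = 2.720 mg/L.

t_c ≈ 0.410 d; D_c ≈ 2.72 mg/L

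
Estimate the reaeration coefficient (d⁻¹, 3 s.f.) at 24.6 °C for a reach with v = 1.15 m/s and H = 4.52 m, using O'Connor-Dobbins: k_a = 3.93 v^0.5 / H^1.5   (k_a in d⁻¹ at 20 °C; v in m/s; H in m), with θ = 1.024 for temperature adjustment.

k_a ≈ 0.489 d⁻¹

k_a(20) = 3.93 × 1.15^0.5 / 4.52^1.5 = 3.93 × 1.072 / 9.610 = 0.4386 d⁻¹.
k_a(24.6) = 0.4386 × 1.024^(24.6−20) = 0.4386 × 1.115 = 0.4891 d⁻¹.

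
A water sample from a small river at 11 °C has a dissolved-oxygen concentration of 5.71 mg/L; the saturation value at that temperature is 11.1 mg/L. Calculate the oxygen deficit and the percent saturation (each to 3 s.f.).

D = C_s − C = 11.1 − 5.71 = 5.39 mg/L.
% saturation = 5.71/11.1 × 100 = 51.4 %.

D ≈ 5.39 mg/L; 51.4 % saturation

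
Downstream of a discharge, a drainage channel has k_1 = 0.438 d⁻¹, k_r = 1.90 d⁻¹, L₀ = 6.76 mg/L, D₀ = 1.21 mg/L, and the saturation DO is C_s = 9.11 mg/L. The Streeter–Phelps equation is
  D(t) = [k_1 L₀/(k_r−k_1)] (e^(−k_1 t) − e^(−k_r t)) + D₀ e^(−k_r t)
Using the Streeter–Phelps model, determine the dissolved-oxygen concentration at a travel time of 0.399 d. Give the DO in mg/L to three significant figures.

DO ≈ 7.79 mg/L

k_1 L₀/(k_r−k_1) = 0.438×6.76/(1.90−0.438) = 2.961/1.462 = 2.025 mg/L.
e^(−k_1 t) = e^(−0.438×0.3990) = 0.8397; e^(−k_r t) = e^(−1.90×0.3990) = 0.4686.
D = 2.025 × (0.8397 − 0.4686) + 1.21 × 0.4686 = 0.7516 + 0.5670 = 1.319 mg/L.
DO = C_s − D = 9.11 − 1.319 = 7.791 mg/L.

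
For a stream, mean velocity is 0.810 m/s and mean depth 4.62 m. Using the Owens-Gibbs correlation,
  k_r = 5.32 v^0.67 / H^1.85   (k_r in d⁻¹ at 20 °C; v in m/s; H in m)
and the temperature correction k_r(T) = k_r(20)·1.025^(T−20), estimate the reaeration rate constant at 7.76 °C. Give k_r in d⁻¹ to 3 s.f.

k_r ≈ 0.201 d⁻¹

k_r(20) = 5.32 × 0.810^0.67 / 4.62^1.85 = 5.32 × 0.8683 / 16.97 = 0.2723 d⁻¹.
k_r(7.76) = 0.2723 × 1.025^(7.76−20) = 0.2723 × 0.7392 = 0.2013 d⁻¹.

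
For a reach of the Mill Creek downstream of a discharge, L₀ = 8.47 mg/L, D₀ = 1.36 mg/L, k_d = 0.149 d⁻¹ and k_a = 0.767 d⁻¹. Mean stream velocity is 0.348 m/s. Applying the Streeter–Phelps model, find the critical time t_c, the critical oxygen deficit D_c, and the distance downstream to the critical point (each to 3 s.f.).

At the critical point dD/dt = 0, so k_d L₀ e^(−k_d t) = k_a D. Substituting D(t) from the Streeter–Phelps equation and solving for t gives
t_c = ln[(k_a/k_d)(1 − D₀(k_a−k_d)/(k_d L₀))] / (k_a−k_d).
Here k_a−k_d = 0.6180 d⁻¹ and 1 − D₀(k_a−k_d)/(k_d L₀) = 1 − 1.36×0.6180/(0.149×8.47) = 0.3340, so
t_c = ln(5.148 × 0.3340) / 0.6180 = 0.5420 / 0.6180 = 0.8770 d.
L(t_c) = L₀ e^(−k_d t_c) = 8.47 × 0.8775 = 7.432 mg/L, and at the critical point k_a D_c = k_d L, so D_c = (0.149/0.767) × 7.432 = 1.444 mg/L.
x_c = v t_c = 0.348 m/s × 0.8770 d × 86400 s/d = 26370 m ≈ 26.4 km.

t_c ≈ 0.877 d; D_c ≈ 1.44 mg/L; x_c ≈ 26.4 km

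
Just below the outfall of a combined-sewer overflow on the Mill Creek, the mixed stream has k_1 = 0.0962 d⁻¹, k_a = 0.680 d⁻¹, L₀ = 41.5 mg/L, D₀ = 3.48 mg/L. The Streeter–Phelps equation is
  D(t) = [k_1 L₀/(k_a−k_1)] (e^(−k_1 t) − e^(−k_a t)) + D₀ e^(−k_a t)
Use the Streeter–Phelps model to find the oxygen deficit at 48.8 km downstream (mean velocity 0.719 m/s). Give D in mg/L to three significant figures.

D ≈ 4.37 mg/L

Travel time t = x/v = 48.8 km / (0.719 m/s) = 48800 m / 0.719 m/s = 67870 s = 0.7856 d.
k_1 L₀/(k_a−k_1) = 0.0962×41.5/(0.680−0.0962) = 3.992/0.5838 = 6.838 mg/L.
e^(−k_1 t) = e^(−0.0962×0.7856) = 0.9272; e^(−k_a t) = e^(−0.680×0.7856) = 0.5862.
D = 6.838 × (0.9272 − 0.5862) + 3.48 × 0.5862 = 2.332 + 2.040 = 4.372 mg/L.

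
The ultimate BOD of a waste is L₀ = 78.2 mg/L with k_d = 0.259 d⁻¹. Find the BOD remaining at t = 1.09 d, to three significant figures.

L_t = L₀ e^(−k_d t) = 78.2 × e^(−0.259×1.09) = 78.2 × 0.7540 = 58.97 mg/L.

L ≈ 59.0 mg/L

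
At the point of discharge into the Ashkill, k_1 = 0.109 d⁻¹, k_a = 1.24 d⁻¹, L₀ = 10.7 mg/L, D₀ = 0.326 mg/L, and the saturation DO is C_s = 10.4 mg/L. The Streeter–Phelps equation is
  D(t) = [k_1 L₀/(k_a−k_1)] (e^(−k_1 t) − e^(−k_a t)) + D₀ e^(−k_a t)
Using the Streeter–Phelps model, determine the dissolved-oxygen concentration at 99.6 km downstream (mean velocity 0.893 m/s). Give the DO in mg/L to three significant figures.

Travel time t = x/v = 99.6 km / (0.893 m/s) = 99600 m / 0.893 m/s = 111500 s = 1.291 d.
k_1 L₀/(k_a−k_1) = 0.109×10.7/(1.24−0.109) = 1.166/1.131 = 1.031 mg/L.
e^(−k_1 t) = e^(−0.109×1.291) = 0.8687; e^(−k_a t) = e^(−1.24×1.291) = 0.2018.
D = 1.031 × (0.8687 − 0.2018) + 0.326 × 0.2018 = 0.6878 + 0.06577 = 0.7536 mg/L.
DO = C_s − D = 10.4 − 0.7536 = 9.646 mg/L.

DO ≈ 9.65 mg/L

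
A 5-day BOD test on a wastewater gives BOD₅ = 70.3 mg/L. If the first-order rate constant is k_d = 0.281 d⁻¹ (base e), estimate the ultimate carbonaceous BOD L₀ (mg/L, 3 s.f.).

BOD₅ = L₀(1 − e^(−5k_d)) ⇒ L₀ = BOD₅ / (1 − e^(−5×0.281))
= 70.3 / (1 − 0.2454) = 70.3 / 0.7546 = 93.16 mg/L.

L₀ ≈ 93.2 mg/L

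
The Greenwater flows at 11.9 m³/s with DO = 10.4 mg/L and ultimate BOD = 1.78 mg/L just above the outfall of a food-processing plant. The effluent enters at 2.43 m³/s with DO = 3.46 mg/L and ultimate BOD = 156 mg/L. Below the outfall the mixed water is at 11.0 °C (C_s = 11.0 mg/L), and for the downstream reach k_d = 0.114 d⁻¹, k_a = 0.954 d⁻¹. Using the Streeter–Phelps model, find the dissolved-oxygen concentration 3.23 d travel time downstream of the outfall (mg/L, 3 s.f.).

DO ≈ 8.47 mg/L

Mixed DO = (11.9×10.4 + 2.43×3.46)/(11.9+2.43) = 132.2/14.33 = 9.223 mg/L.
Mixed L₀ = (11.9×1.78 + 2.43×156)/(14.33) = 400.3/14.33 = 27.93 mg/L.
Initial deficit D₀ = C_s − DO₀ = 11.0 − 9.223 = 1.777 mg/L.
D(3.23) = [0.114×27.93/(0.954−0.114)](e^(−0.114×3.23) − e^(−0.954×3.23)) + 1.777 e^(−0.954×3.23)
= 3.791 × (0.6920 − 0.04589) + 1.777 × 0.04589 = 2.531 mg/L.
DO = 11.0 − 2.531 = 8.469 mg/L.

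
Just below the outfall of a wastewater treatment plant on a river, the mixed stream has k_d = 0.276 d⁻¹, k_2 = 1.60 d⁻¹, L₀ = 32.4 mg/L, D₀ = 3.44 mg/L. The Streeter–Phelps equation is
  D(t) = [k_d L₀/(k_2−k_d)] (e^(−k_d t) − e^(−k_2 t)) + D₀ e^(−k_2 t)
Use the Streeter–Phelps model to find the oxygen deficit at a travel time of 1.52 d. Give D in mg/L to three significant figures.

D ≈ 4.15 mg/L

k_d L₀/(k_2−k_d) = 0.276×32.4/(1.60−0.276) = 8.942/1.324 = 6.754 mg/L.
e^(−k_d t) = e^(−0.276×1.520) = 0.6574; e^(−k_2 t) = e^(−1.60×1.520) = 0.08786.
D = 6.754 × (0.6574 − 0.08786) + 3.44 × 0.08786 = 3.846 + 0.3022 = 4.149 mg/L.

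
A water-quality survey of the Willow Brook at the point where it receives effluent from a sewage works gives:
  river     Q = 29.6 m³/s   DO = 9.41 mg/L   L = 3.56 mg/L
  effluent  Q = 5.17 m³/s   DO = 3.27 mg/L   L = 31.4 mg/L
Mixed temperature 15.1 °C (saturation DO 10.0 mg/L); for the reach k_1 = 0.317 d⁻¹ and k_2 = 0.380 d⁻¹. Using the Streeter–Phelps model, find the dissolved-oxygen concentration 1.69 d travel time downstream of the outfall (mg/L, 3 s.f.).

DO ≈ 6.92 mg/L

Mixed DO = (29.6×9.41 + 5.17×3.27)/(29.6+5.17) = 295.4/34.77 = 8.497 mg/L.
Mixed L₀ = (29.6×3.56 + 5.17×31.4)/(34.77) = 267.7/34.77 = 7.700 mg/L.
Initial deficit D₀ = C_s − DO₀ = 10.0 − 8.497 = 1.503 mg/L.
D(1.69) = [0.317×7.700/(0.380−0.317)](e^(−0.317×1.69) − e^(−0.380×1.69)) + 1.503 e^(−0.380×1.69)
= 38.74 × (0.5852 − 0.5261) + 1.503 × 0.5261 = 3.081 mg/L.
DO = 10.0 − 3.081 = 6.919 mg/L.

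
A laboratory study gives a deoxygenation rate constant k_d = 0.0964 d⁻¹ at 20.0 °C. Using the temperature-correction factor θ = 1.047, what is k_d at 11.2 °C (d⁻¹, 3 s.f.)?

k_d(T₂) = k_d(T₁) · θ^(T₂−T₁) = 0.0964 × 1.047^(11.2−20.0)
= 0.0964 × 1.047^-8.80 = 0.0964 × 0.6675 = 0.06435 d⁻¹.

k_d ≈ 0.0643 d⁻¹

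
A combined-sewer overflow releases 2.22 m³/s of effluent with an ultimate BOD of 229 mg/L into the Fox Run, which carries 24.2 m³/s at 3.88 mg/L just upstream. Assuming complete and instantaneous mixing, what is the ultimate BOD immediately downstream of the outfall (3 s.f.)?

Flow-weighted mixing: C = (Q_r C_r + Q_w C_w)/(Q_r + Q_w)
= (24.2×3.88 + 2.22×229)/(24.2 + 2.22) = 602.3/26.42 = 22.80 mg/L.

22.8 mg/L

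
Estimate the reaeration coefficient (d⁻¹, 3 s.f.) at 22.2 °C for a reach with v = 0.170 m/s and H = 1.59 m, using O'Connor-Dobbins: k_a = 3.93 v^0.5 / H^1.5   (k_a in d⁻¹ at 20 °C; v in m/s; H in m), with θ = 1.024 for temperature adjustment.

k_a(20) = 3.93 × 0.170^0.5 / 1.59^1.5 = 3.93 × 0.4123 / 2.005 = 0.8082 d⁻¹.
k_a(22.2) = 0.8082 × 1.024^(22.2−20) = 0.8082 × 1.054 = 0.8515 d⁻¹.

k_a ≈ 0.851 d⁻¹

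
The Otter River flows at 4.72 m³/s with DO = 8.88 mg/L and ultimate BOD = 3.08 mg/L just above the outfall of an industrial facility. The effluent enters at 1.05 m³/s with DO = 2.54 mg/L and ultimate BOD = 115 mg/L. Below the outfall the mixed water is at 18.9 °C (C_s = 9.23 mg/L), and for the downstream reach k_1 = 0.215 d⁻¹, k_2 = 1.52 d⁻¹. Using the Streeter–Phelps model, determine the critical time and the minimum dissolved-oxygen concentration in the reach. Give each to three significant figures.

t_c ≈ 1.12 d; minimum DO ≈ 6.62 mg/L

Mixed DO = (4.72×8.88 + 1.05×2.54)/(4.72+1.05) = 44.58/5.770 = 7.726 mg/L.
Mixed L₀ = (4.72×3.08 + 1.05×115)/(5.770) = 135.3/5.770 = 23.45 mg/L.
Initial deficit D₀ = C_s − DO₀ = 9.23 − 7.726 = 1.504 mg/L.
t_c = (1/1.305) ln[(1.52/0.215)(1 − 1.504×1.305/(0.215×23.45))] = 0.7663 × ln(4.318) = 1.121 d.
D_c = (0.215/1.52) × 23.45 × e^(−0.215×1.121) = 0.1414 × 23.45 × 0.7859 = 2.606 mg/L.
Minimum DO = 9.23 − 2.606 = 6.624 mg/L.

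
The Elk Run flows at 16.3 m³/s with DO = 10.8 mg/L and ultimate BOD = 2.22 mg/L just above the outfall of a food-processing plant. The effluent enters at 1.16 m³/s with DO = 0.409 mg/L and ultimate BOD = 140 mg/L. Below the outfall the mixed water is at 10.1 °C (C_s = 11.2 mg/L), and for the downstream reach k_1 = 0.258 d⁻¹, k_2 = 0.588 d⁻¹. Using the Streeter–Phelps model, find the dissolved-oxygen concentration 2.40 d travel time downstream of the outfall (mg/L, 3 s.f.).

DO ≈ 8.32 mg/L

Mixed DO = (16.3×10.8 + 1.16×0.409)/(16.3+1.16) = 176.5/17.46 = 10.11 mg/L.
Mixed L₀ = (16.3×2.22 + 1.16×140)/(17.46) = 198.6/17.46 = 11.37 mg/L.
Initial deficit D₀ = C_s − DO₀ = 11.2 − 10.11 = 1.090 mg/L.
D(2.40) = [0.258×11.37/(0.588−0.258)](e^(−0.258×2.40) − e^(−0.588×2.40)) + 1.090 e^(−0.588×2.40)
= 8.892 × (0.5384 − 0.2439) + 1.090 × 0.2439 = 2.885 mg/L.
DO = 11.2 − 2.885 = 8.315 mg/L.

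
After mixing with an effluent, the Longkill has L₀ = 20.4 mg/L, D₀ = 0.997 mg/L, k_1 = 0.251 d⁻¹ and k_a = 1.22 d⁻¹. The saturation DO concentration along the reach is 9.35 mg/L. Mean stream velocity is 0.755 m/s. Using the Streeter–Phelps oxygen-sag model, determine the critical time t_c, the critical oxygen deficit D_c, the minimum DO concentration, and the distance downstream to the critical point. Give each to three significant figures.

At the critical point dD/dt = 0, so k_1 L₀ e^(−k_1 t) = k_a D. Substituting D(t) from the Streeter–Phelps equation and solving for t gives
t_c = ln[(k_a/k_1)(1 − D₀(k_a−k_1)/(k_1 L₀))] / (k_a−k_1).
Here k_a−k_1 = 0.9690 d⁻¹ and 1 − D₀(k_a−k_1)/(k_1 L₀) = 1 − 0.997×0.9690/(0.251×20.4) = 0.8113, so
t_c = ln(4.861 × 0.8113) / 0.9690 = 1.372 / 0.9690 = 1.416 d.
D_c = (k_1/k_a) L₀ e^(−k_1 t_c) = (0.251/1.22) × 20.4 × e^(−0.251×1.416) = 0.2057 × 20.4 × 0.7009 = 2.942 mg/L.
Minimum DO = C_s − D_c = 9.35 − 2.942 = 6.408 mg/L.
x_c = v t_c = 0.755 m/s × 1.416 d × 86400 s/d = 92370 m ≈ 92.4 km.

t_c ≈ 1.42 d; D_c ≈ 2.94 mg/L; min DO ≈ 6.41 mg/L; x_c ≈ 92.4 km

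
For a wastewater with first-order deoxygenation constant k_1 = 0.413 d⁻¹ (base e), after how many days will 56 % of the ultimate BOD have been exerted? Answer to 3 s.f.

y/L₀ = 1 − e^(−k_1 t) = 0.56 ⇒ e^(−k_1 t) = 0.440
t = −ln(0.440) / 0.413 = 0.8210 / 0.413 = 1.988 d.

t ≈ 1.99 d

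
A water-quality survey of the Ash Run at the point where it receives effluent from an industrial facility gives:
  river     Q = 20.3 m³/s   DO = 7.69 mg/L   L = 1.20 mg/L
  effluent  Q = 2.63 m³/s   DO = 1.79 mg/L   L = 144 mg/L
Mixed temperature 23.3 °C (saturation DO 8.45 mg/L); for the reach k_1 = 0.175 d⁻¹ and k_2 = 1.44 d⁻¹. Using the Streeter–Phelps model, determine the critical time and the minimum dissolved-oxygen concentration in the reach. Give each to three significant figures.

t_c ≈ 0.960 d; minimum DO ≈ 6.64 mg/L

Mixed DO = (20.3×7.69 + 2.63×1.79)/(20.3+2.63) = 160.8/22.93 = 7.013 mg/L.
Mixed L₀ = (20.3×1.20 + 2.63×144)/(22.93) = 403.1/22.93 = 17.58 mg/L.
Initial deficit D₀ = C_s − DO₀ = 8.45 − 7.013 = 1.437 mg/L.
t_c = (1/1.265) ln[(1.44/0.175)(1 − 1.437×1.265/(0.175×17.58))] = 0.7905 × ln(3.367) = 0.9597 d.
D_c = (0.175/1.44) × 17.58 × e^(−0.175×0.9597) = 0.1215 × 17.58 × 0.8454 = 1.806 mg/L.
Minimum DO = 8.45 − 1.806 = 6.644 mg/L.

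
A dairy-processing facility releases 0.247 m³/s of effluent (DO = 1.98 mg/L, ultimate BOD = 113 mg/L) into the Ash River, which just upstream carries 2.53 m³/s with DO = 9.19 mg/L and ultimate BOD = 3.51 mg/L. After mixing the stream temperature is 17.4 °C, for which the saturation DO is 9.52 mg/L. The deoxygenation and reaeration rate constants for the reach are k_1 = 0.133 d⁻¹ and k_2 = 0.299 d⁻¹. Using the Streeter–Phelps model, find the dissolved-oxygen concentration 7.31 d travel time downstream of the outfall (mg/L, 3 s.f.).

DO ≈ 6.59 mg/L

Mixed DO = (2.53×9.19 + 0.247×1.98)/(2.53+0.247) = 23.74/2.777 = 8.549 mg/L.
Mixed L₀ = (2.53×3.51 + 0.247×113)/(2.777) = 36.79/2.777 = 13.25 mg/L.
Initial deficit D₀ = C_s − DO₀ = 9.52 − 8.549 = 0.9713 mg/L.
D(7.31) = [0.133×13.25/(0.299−0.133)](e^(−0.133×7.31) − e^(−0.299×7.31)) + 0.9713 e^(−0.299×7.31)
= 10.61 × (0.3782 − 0.1124) + 0.9713 × 0.1124 = 2.931 mg/L.
DO = 9.52 − 2.931 = 6.589 mg/L.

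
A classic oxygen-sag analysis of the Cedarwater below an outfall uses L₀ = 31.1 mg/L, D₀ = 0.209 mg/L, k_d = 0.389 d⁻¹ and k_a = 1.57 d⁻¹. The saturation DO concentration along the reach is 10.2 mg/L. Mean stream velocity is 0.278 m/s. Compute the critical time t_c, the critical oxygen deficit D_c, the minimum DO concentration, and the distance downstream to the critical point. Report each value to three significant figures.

t_c ≈ 1.16 d; D_c ≈ 4.90 mg/L; min DO ≈ 5.30 mg/L; x_c ≈ 28.0 km

At the critical point dD/dt = 0, so k_d L₀ e^(−k_d t) = k_a D. Substituting D(t) from the Streeter–Phelps equation and solving for t gives
t_c = ln[(k_a/k_d)(1 − D₀(k_a−k_d)/(k_d L₀))] / (k_a−k_d).
Here k_a−k_d = 1.181 d⁻¹ and 1 − D₀(k_a−k_d)/(k_d L₀) = 1 − 0.209×1.181/(0.389×31.1) = 0.9796, so
t_c = ln(4.036 × 0.9796) / 1.181 = 1.375 / 1.181 = 1.164 d.
L(t_c) = L₀ e^(−k_d t_c) = 31.1 × 0.6359 = 19.78 mg/L, and at the critical point k_a D_c = k_d L, so D_c = (0.389/1.57) × 19.78 = 4.900 mg/L.
Minimum DO = C_s − D_c = 10.2 − 4.900 = 5.300 mg/L.
x_c = v t_c = 0.278 m/s × 1.164 d × 86400 s/d = 27960 m ≈ 28.0 km.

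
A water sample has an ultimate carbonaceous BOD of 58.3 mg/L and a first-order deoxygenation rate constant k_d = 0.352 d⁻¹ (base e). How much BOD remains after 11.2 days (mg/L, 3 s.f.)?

L ≈ 1.13 mg/L

L_t = L₀ e^(−k_d t) = 58.3 × e^(−0.352×11.2) = 58.3 × 0.01940 = 1.131 mg/L.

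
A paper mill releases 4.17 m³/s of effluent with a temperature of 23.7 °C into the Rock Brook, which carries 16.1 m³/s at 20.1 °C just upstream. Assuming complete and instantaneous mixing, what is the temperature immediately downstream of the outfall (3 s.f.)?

20.8 °C

Flow-weighted mixing: C = (Q_r C_r + Q_w C_w)/(Q_r + Q_w)
= (16.1×20.1 + 4.17×23.7)/(16.1 + 4.17) = 422.4/20.27 = 20.84 °C.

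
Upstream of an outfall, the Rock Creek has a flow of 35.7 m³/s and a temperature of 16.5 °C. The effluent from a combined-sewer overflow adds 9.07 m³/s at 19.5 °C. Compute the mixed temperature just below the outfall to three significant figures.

17.1 °C

Flow-weighted mixing: C = (Q_r C_r + Q_w C_w)/(Q_r + Q_w)
= (35.7×16.5 + 9.07×19.5)/(35.7 + 9.07) = 765.9/44.77 = 17.11 °C.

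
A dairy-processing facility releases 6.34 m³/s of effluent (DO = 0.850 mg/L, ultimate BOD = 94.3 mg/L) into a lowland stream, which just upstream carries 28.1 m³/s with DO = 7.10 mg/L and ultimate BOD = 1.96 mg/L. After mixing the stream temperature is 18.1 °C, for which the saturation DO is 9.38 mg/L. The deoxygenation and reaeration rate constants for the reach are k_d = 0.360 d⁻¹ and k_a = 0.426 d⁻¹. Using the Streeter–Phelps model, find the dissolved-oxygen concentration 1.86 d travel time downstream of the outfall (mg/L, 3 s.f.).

DO ≈ 1.71 mg/L

Mixed DO = (28.1×7.10 + 6.34×0.850)/(28.1+6.34) = 204.9/34.44 = 5.949 mg/L.
Mixed L₀ = (28.1×1.96 + 6.34×94.3)/(34.44) = 652.9/34.44 = 18.96 mg/L.
Initial deficit D₀ = C_s − DO₀ = 9.38 − 5.949 = 3.431 mg/L.
D(1.86) = [0.360×18.96/(0.426−0.360)](e^(−0.360×1.86) − e^(−0.426×1.86)) + 3.431 e^(−0.426×1.86)
= 103.4 × (0.5119 − 0.4528) + 3.431 × 0.4528 = 7.669 mg/L.
DO = 9.38 − 7.669 = 1.711 mg/L.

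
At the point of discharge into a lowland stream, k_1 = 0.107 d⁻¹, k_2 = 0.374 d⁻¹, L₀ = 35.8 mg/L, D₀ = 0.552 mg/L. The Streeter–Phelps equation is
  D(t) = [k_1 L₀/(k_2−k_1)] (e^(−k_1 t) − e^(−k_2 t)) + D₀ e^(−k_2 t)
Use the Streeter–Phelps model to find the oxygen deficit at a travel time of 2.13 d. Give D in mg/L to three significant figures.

k_1 L₀/(k_2−k_1) = 0.107×35.8/(0.374−0.107) = 3.831/0.2670 = 14.35 mg/L.
e^(−k_1 t) = e^(−0.107×2.130) = 0.7962; e^(−k_2 t) = e^(−0.374×2.130) = 0.4509.
D = 14.35 × (0.7962 − 0.4509) + 0.552 × 0.4509 = 4.955 + 0.2489 = 5.203 mg/L.

D ≈ 5.20 mg/L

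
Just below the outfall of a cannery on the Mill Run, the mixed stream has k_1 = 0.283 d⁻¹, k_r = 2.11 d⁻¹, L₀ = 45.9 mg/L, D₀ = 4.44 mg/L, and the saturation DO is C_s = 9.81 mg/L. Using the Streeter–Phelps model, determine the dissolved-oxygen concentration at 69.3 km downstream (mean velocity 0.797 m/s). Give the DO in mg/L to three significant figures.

DO ≈ 4.78 mg/L

Travel time t = x/v = 69.3 km / (0.797 m/s) = 69300 m / 0.797 m/s = 86950 s = 1.006 d.
k_1 L₀/(k_r−k_1) = 0.283×45.9/(2.11−0.283) = 12.99/1.827 = 7.110 mg/L.
e^(−k_1 t) = e^(−0.283×1.006) = 0.7522; e^(−k_r t) = e^(−2.11×1.006) = 0.1196.
D = 7.110 × (0.7522 − 0.1196) + 4.44 × 0.1196 = 4.497 + 0.5311 = 5.028 mg/L.
DO = C_s − D = 9.81 − 5.028 = 4.782 mg/L.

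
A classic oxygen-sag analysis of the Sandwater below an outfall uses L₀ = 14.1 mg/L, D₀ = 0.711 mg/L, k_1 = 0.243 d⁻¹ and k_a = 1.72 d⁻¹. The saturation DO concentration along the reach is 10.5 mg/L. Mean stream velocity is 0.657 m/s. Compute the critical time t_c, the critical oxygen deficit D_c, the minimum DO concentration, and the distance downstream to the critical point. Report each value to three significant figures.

t_c = [1/(k_a−k_1)] ln[(k_a/k_1)(1 − D₀(k_a−k_1)/(k_1 L₀))]
= [1/(1.72−0.243)] ln[(1.72/0.243)(1 − 0.711×1.477/(0.243×14.1))]
= (1/1.477) ln[7.078 × 0.6935] = 0.6770 × ln(4.909) = 0.6770 × 1.591 = 1.077 d.
D_c = (k_1/k_a) L₀ e^(−k_1 t_c) = (0.243/1.72) × 14.1 × e^(−0.243×1.077) = 0.1413 × 14.1 × 0.7697 = 1.533 mg/L.
Minimum DO = C_s − D_c = 10.5 − 1.533 = 8.967 mg/L.
x_c = v t_c = 0.657 m/s × 1.077 d × 86400 s/d = 61150 m ≈ 61.1 km.

t_c ≈ 1.08 d; D_c ≈ 1.53 mg/L; min DO ≈ 8.97 mg/L; x_c ≈ 61.1 km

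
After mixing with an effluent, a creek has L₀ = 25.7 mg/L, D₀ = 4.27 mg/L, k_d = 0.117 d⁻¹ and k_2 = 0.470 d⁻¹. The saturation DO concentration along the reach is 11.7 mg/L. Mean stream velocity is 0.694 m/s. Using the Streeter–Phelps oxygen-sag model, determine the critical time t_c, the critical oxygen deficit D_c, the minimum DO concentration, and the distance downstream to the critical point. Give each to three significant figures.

t_c ≈ 1.97 d; D_c ≈ 5.08 mg/L; min DO ≈ 6.62 mg/L; x_c ≈ 118 km

With k_2/k_d = 4.017 and 1 − D₀(k_2−k_d)/(k_d L₀) = 0.4987,
t_c = ln(4.017 × 0.4987) / (0.470 − 0.117) = ln(2.003) / 0.3530 = 0.6948/0.3530 = 1.968 d.
L(t_c) = L₀ e^(−k_d t_c) = 25.7 × 0.7943 = 20.41 mg/L, and at the critical point k_2 D_c = k_d L, so D_c = (0.117/0.470) × 20.41 = 5.082 mg/L.
Minimum DO = C_s − D_c = 11.7 − 5.082 = 6.618 mg/L.
x_c = v t_c = 0.694 m/s × 1.968 d × 86400 s/d = 118000 m ≈ 118 km.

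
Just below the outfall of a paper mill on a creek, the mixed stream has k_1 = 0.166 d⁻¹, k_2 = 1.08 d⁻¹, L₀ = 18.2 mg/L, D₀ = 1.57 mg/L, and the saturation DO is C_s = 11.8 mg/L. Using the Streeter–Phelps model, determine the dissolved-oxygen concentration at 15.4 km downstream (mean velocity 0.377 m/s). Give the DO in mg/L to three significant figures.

DO ≈ 9.79 mg/L

Travel time t = x/v = 15.4 km / (0.377 m/s) = 15400 m / 0.377 m/s = 40850 s = 0.4728 d.
k_1 L₀/(k_2−k_1) = 0.166×18.2/(1.08−0.166) = 3.021/0.9140 = 3.305 mg/L.
e^(−k_1 t) = e^(−0.166×0.4728) = 0.9245; e^(−k_2 t) = e^(−1.08×0.4728) = 0.6001.
D = 3.305 × (0.9245 − 0.6001) + 1.57 × 0.6001 = 1.072 + 0.9422 = 2.014 mg/L.
DO = C_s − D = 11.8 − 2.014 = 9.786 mg/L.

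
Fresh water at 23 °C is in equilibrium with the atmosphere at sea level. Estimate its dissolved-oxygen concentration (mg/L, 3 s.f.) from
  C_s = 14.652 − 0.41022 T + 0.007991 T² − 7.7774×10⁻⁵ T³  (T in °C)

C_s = 14.652 − 0.41022×23 + 0.007991×23² − 7.7774×10⁻⁵×23³ = 8.498 mg/L.

C_s ≈ 8.50 mg/L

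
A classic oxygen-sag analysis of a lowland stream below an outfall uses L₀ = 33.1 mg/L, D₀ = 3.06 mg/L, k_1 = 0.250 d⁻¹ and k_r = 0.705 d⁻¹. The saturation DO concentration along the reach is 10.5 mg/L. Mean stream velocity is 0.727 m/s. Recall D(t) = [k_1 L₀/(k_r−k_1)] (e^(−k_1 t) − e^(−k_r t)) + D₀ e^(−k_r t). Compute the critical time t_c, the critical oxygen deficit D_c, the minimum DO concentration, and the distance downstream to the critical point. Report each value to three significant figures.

t_c ≈ 1.87 d; D_c ≈ 7.35 mg/L; min DO ≈ 3.15 mg/L; x_c ≈ 118 km

With k_r/k_1 = 2.820 and 1 − D₀(k_r−k_1)/(k_1 L₀) = 0.8317,
t_c = ln(2.820 × 0.8317) / (0.705 − 0.250) = ln(2.346) / 0.4550 = 0.8525/0.4550 = 1.874 d.
L(t_c) = L₀ e^(−k_1 t_c) = 33.1 × 0.6260 = 20.72 mg/L, and at the critical point k_r D_c = k_1 L, so D_c = (0.250/0.705) × 20.72 = 7.348 mg/L.
Minimum DO = C_s − D_c = 10.5 − 7.348 = 3.152 mg/L.
x_c = v t_c = 0.727 m/s × 1.874 d × 86400 s/d = 117700 m ≈ 118 km.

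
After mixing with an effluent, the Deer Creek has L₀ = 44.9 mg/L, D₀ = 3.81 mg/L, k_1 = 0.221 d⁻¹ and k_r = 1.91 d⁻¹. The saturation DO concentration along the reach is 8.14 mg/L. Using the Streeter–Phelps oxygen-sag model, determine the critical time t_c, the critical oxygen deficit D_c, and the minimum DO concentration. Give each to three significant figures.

At the critical point dD/dt = 0, so k_1 L₀ e^(−k_1 t) = k_r D. Substituting D(t) from the Streeter–Phelps equation and solving for t gives
t_c = ln[(k_r/k_1)(1 − D₀(k_r−k_1)/(k_1 L₀))] / (k_r−k_1).
Here k_r−k_1 = 1.689 d⁻¹ and 1 − D₀(k_r−k_1)/(k_1 L₀) = 1 − 3.81×1.689/(0.221×44.9) = 0.3515, so
t_c = ln(8.643 × 0.3515) / 1.689 = 1.111 / 1.689 = 0.6579 d.
D_c = (k_1/k_r) L₀ e^(−k_1 t_c) = (0.221/1.91) × 44.9 × e^(−0.221×0.6579) = 0.1157 × 44.9 × 0.8647 = 4.492 mg/L.
Minimum DO = C_s − D_c = 8.14 − 4.492 = 3.648 mg/L.

t_c ≈ 0.658 d; D_c ≈ 4.49 mg/L; min DO ≈ 3.65 mg/L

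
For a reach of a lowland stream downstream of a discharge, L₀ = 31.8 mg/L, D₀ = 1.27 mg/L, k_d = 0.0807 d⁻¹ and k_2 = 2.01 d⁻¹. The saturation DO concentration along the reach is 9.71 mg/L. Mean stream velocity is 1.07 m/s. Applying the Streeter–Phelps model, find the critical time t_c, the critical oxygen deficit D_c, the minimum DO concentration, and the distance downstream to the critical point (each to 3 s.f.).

With k_2/k_d = 24.91 and 1 − D₀(k_2−k_d)/(k_d L₀) = 0.04522,
t_c = ln(24.91 × 0.04522) / (2.01 − 0.0807) = ln(1.126) / 1.929 = 0.1190/1.929 = 0.06166 d.
D_c = (k_d/k_2) L₀ e^(−k_d t_c) = (0.0807/2.01) × 31.8 × e^(−0.0807×0.06166) = 0.04015 × 31.8 × 0.9950 = 1.270 mg/L.
Minimum DO = C_s − D_c = 9.71 − 1.270 = 8.440 mg/L.
x_c = v t_c = 1.07 m/s × 0.06166 d × 86400 s/d = 5700 m ≈ 5.70 km.

t_c ≈ 0.0617 d; D_c ≈ 1.27 mg/L; min DO ≈ 8.44 mg/L; x_c ≈ 5.70 km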